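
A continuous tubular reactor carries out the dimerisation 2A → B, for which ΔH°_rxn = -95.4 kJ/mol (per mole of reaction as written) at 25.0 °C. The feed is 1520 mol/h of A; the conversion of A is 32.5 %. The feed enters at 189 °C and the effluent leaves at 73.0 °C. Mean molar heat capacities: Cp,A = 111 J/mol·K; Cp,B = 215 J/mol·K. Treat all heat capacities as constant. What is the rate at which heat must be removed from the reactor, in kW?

Extent of reaction ξ = 0.325 × 1520 / 2 = 247 mol/h
Reaction term: ξ·ΔH°_rxn = 247 × -95.4 = -23564 kJ/h
Sensible, feed 189→25 °C: -27670 kJ/h
Outlet flows (mol/h): A 1026, B 247
Sensible, products 25→73.0 °C: 8015.6 kJ/h
Q = ΔH = -43218 kJ/h = -12.005 kW
Heat removed = 12.005 kW

Q_out = 12.0 kW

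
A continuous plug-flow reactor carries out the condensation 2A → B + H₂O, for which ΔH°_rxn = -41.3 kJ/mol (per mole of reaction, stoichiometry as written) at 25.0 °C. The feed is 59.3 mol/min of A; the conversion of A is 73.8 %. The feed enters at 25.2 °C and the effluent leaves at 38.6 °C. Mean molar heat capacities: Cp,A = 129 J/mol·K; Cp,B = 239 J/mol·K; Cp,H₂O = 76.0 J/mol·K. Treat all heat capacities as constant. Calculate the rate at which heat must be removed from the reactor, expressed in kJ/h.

Q_out = 47100 kJ/h

Extent of reaction ξ = 0.738 × 59.3 / 2 = 21.882 mol/min
Reaction term: ξ·ΔH°_rxn = 21.882 × -41.3 = -903.71 kJ/min
Sensible, feed 25.2→25 °C: -1.5299 kJ/min
Outlet flows (mol/min): A 15.537, B 21.882, H₂O 21.882
Sensible, products 25→38.6 °C: 121 kJ/min
Q = ΔH = -784.25 kJ/min = -13.071 kW
Heat removed = 47055 kJ/h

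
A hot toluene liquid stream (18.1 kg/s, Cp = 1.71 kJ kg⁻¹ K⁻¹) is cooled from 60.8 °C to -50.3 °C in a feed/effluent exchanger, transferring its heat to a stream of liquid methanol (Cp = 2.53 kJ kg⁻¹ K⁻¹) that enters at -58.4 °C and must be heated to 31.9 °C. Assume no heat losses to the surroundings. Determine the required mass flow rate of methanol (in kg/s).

ṁ_c = 15.1 kg/s

Heat released by hot stream: Q = 18.1 × 1.71 × (60.8 − -50.3) = 3438.7 kJ/s
Energy balance on cold side (adiabatic exchanger): Q = ṁ_c·Cp_c·(T_c,out − T_c,in)
ṁ_c = 3438.7 / [2.53 × (31.9 − -58.4)] = 15.052 kg/s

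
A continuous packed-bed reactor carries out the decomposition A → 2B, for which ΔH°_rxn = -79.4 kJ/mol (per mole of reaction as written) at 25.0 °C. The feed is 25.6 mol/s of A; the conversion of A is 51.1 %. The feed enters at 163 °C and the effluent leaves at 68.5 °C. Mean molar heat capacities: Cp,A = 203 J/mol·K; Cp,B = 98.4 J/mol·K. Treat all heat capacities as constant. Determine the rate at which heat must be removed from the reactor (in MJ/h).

Q_out = 5520 MJ/h

Extent of reaction ξ = 0.511 × 25.6 = 13.082 mol/s
Reaction term: ξ·ΔH°_rxn = 13.082 × -79.4 = -1038.7 kJ/s
Sensible, feed 163→25 °C: -717.16 kJ/s
Outlet flows (mol/s): A 12.518, B 26.163
Sensible, products 25→68.5 °C: 222.53 kJ/s
Q = ΔH = -1533.3 kJ/s = -1533.3 kW
Heat removed = 5519.9 MJ/h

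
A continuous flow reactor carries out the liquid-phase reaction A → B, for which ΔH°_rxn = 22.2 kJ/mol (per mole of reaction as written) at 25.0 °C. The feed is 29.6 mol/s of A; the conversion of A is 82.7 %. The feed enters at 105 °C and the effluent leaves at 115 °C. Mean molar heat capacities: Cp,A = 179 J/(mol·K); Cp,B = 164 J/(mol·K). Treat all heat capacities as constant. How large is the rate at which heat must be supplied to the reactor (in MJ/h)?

Extent of reaction ξ = 0.827 × 29.6 = 24.479 mol/s
Reaction term: ξ·ΔH°_rxn = 24.479 × 22.2 = 543.44 kJ/s
Sensible, feed 105→25 °C: -423.87 kJ/s
Outlet flows (mol/s): A 5.1208, B 24.479
Sensible, products 25→115 °C: 443.81 kJ/s
Q = ΔH = 563.38 kJ/s = 563.38 kW
Heat supplied = 2028.2 MJ/h

Q_in = 2030 MJ/h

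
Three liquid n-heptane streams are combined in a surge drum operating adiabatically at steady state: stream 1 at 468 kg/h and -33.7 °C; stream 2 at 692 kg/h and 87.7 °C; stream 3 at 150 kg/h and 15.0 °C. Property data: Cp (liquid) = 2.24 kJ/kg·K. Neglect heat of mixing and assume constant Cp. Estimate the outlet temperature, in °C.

Adiabatic, steady state ⇒ Σ ṁᵢCp,ᵢ(T_out − Tᵢ) = 0
T_out = Σ ṁᵢCp,ᵢTᵢ / Σ ṁᵢCp,ᵢ
      = 105650 / 2934.4 = 36.005 °C

T_out = 36.0 °C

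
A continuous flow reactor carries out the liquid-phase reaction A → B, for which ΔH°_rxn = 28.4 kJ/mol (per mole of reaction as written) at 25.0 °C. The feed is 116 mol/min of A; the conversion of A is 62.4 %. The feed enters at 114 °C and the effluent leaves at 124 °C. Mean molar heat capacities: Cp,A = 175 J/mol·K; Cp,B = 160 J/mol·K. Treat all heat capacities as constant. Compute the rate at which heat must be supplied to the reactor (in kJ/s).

Q_in = 35.9 kJ/s

Extent of reaction ξ = 0.624 × 116 = 72.384 mol/min
Reaction term: ξ·ΔH°_rxn = 72.384 × 28.4 = 2055.7 kJ/min
Sensible, feed 114→25 °C: -1806.7 kJ/min
Outlet flows (mol/min): A 43.616, B 72.384
Sensible, products 25→124 °C: 1902.2 kJ/min
Q = ΔH = 2151.2 kJ/min = 35.854 kW
Heat supplied = 35.854 kJ/s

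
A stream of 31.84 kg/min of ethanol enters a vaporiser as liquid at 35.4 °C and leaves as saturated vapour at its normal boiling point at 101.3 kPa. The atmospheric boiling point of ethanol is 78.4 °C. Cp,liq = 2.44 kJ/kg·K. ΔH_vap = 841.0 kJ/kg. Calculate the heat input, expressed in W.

liquid 35.4→78.4 °C: 104.92 kJ/kg
vaporisation at 78.4 °C: 841 kJ/kg
Δh = 104.92 + 841 = 945.92 kJ/kg
Q = ṁ·Δh = 31.84 kg/min × 945.92 kJ/kg = 30118 kJ/min
|Q| = 501.97 kW = 501970 W

Q = 502000 W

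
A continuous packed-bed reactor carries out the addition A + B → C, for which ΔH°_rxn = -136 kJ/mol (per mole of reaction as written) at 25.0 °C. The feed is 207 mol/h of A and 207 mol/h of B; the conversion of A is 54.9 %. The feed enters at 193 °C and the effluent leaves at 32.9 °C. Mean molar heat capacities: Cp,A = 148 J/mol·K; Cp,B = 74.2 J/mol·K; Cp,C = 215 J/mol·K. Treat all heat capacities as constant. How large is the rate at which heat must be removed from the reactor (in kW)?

Extent of reaction ξ = 0.549 × 207 = 113.64 mol/h
Reaction term: ξ·ΔH°_rxn = 113.64 × -136 = -15455 kJ/h
Sensible, feed 193→25 °C: -7727.2 kJ/h
Outlet flows (mol/h): A 93.357, B 93.357, C 113.64
Sensible, products 25→32.9 °C: 356.9 kJ/h
Q = ΔH = -22826 kJ/h = -6.3405 kW
Heat removed = 6.3405 kW

Q_out = 6.34 kW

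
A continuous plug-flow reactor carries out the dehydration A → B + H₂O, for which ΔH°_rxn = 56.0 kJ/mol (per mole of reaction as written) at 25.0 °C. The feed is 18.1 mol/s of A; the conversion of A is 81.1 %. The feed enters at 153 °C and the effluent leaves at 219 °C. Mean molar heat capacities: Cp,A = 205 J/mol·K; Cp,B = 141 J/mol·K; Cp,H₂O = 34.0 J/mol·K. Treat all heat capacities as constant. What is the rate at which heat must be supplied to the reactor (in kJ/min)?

Q_in = 58900 kJ/min

Extent of reaction ξ = 0.811 × 18.1 = 14.679 mol/s
Reaction term: ξ·ΔH°_rxn = 14.679 × 56.0 = 822.03 kJ/s
Sensible, feed 153→25 °C: -474.94 kJ/s
Outlet flows (mol/s): A 3.4209, B 14.679, H₂O 14.679
Sensible, products 25→219 °C: 634.4 kJ/s
Q = ΔH = 981.49 kJ/s = 981.49 kW
Heat supplied = 58889 kJ/min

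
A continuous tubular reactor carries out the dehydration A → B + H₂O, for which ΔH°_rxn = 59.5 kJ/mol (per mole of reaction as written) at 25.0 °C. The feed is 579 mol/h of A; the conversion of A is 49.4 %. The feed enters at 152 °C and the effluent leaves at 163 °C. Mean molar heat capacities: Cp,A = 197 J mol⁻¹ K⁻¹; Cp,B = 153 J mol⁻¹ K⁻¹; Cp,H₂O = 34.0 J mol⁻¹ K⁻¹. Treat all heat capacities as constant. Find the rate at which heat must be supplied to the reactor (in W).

Q_in = 4970 W

Extent of reaction ξ = 0.494 × 579 = 286.03 mol/h
Reaction term: ξ·ΔH°_rxn = 286.03 × 59.5 = 17019 kJ/h
Sensible, feed 152→25 °C: -14486 kJ/h
Outlet flows (mol/h): A 292.97, B 286.03, H₂O 286.03
Sensible, products 25→163 °C: 15346 kJ/h
Q = ΔH = 17879 kJ/h = 4.9663 kW
Heat supplied = 4966.3 W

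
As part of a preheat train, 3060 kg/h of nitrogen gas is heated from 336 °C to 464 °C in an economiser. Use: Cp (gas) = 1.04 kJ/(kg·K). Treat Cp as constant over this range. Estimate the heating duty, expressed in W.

Q = 113000 W

Q = ṁ·Cp·ΔT = 3060 × 1.04 × (464 − 336) = 407350 kJ/h
Converting: 407350 / 3600 s = 113.15 kW
Heating duty = 113150 W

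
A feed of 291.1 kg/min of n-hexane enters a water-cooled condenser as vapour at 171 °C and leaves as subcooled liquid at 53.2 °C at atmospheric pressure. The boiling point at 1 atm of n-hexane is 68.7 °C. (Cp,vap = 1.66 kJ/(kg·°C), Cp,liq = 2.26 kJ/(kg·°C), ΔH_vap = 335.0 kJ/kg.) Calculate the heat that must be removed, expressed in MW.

Q_c = 2.62 MW

vapour 171→68.7 °C: -169.82 kJ/kg
condensation at 68.7 °C: -335 kJ/kg
liquid 68.7→53.2 °C: -35.03 kJ/kg
Δh = -169.82 + -335 + -35.03 = -539.85 kJ/kg
Q = ṁ·Δh = 291.1 kg/min × -539.85 kJ/kg = -157150 kJ/min
|Q| = 2619.2 kW = 2.6192 MW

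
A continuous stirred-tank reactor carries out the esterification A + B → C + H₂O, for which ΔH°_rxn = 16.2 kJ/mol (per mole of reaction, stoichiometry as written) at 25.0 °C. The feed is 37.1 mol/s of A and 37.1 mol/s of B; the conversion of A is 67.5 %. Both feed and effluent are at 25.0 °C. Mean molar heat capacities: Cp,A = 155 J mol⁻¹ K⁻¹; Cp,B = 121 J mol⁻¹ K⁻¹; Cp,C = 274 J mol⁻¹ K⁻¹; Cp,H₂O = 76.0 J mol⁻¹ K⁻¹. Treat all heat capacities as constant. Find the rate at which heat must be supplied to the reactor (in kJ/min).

Extent of reaction ξ = 0.675 × 37.1 = 25.043 mol/s
Reaction term: ξ·ΔH°_rxn = 25.043 × 16.2 = 405.69 kJ/s
Q = ΔH = 405.69 kJ/s = 405.69 kW
Heat supplied = 24341 kJ/min

Q_in = 24300 kJ/min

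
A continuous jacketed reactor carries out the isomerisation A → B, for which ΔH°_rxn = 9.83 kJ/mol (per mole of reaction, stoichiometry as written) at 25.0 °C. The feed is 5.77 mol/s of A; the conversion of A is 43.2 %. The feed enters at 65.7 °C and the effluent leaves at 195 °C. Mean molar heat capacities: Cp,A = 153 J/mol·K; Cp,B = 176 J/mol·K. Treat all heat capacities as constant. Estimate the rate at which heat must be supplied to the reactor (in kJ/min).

Q_in = 8900 kJ/min

Extent of reaction ξ = 0.432 × 5.77 = 2.4926 mol/s
Reaction term: ξ·ΔH°_rxn = 2.4926 × 9.83 = 24.503 kJ/s
Sensible, feed 65.7→25 °C: -35.93 kJ/s
Outlet flows (mol/s): A 3.2774, B 2.4926
Sensible, products 25→195 °C: 159.82 kJ/s
Q = ΔH = 148.4 kJ/s = 148.4 kW
Heat supplied = 8903.8 kJ/min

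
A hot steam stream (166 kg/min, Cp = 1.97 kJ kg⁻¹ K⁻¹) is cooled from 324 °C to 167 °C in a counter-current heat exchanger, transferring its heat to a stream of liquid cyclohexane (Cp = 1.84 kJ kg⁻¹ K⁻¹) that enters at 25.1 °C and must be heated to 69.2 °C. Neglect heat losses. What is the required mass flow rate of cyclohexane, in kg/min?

Heat released by hot stream: Q = 166 × 1.97 × (324 − 167) = 51342 kJ/min
Energy balance on cold side (adiabatic exchanger): Q = ṁ_c·Cp_c·(T_c,out − T_c,in)
ṁ_c = 51342 / [1.84 × (69.2 − 25.1)] = 632.73 kg/min

ṁ_c = 633 kg/min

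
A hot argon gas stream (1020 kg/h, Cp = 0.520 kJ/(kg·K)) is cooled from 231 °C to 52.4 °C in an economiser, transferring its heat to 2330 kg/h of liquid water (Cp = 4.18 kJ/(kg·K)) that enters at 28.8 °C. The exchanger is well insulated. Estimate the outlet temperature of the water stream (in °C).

T_c,out = 38.5 °C

Heat released by hot stream: Q = 1020 × 0.520 × (231 − 52.4) = 94729 kJ/h
Energy balance on cold side (adiabatic exchanger): Q = ṁ_c·Cp_c·(T_c,out − T_c,in)
T_c,out = 28.8 + 94729/(2330 × 4.18) = 38.526 °C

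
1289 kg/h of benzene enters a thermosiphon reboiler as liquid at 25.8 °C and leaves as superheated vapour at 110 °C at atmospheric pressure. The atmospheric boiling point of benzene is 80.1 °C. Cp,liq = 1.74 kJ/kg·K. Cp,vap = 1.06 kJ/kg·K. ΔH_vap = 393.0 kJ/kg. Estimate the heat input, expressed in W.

liquid 25.8→80.1 °C: 94.482 kJ/kg
vaporisation at 80.1 °C: 393 kJ/kg
vapour 80.1→110 °C: 31.694 kJ/kg
Δh = 94.482 + 393 + 31.694 = 519.18 kJ/kg
Q = ṁ·Δh = 1289 kg/h × 519.18 kJ/kg = 669220 kJ/h
|Q| = 185.89 kW = 185890 W

Q = 186000 W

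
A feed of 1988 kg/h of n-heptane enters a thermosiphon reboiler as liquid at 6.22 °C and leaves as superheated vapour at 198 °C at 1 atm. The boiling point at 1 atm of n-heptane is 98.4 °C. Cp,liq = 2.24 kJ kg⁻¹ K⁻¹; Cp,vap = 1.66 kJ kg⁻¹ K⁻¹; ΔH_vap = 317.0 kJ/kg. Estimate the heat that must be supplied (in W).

liquid 6.22→98.4 °C: 206.48 kJ/kg
vaporisation at 98.4 °C: 317 kJ/kg
vapour 98.4→198 °C: 165.34 kJ/kg
Δh = 206.48 + 317 + 165.34 = 688.82 kJ/kg
Q = ṁ·Δh = 1988 kg/h × 688.82 kJ/kg = 1.3694e+06 kJ/h
|Q| = 380.38 kW = 380380 W

Q = 380000 W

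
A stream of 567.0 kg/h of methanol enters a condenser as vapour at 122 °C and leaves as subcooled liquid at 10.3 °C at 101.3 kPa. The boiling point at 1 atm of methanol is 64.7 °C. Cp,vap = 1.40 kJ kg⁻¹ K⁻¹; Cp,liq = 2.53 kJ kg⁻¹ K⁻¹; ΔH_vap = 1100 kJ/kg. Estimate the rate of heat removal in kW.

Q_c = 208 kW

vapour 122→64.7 °C: -80.22 kJ/kg
condensation at 64.7 °C: -1100 kJ/kg
liquid 64.7→10.3 °C: -137.63 kJ/kg
Δh = -80.22 + -1100 + -137.63 = -1317.9 kJ/kg
Q = ṁ·Δh = 567.0 kg/h × -1317.9 kJ/kg = -747220 kJ/h
|Q| = 207.56 kW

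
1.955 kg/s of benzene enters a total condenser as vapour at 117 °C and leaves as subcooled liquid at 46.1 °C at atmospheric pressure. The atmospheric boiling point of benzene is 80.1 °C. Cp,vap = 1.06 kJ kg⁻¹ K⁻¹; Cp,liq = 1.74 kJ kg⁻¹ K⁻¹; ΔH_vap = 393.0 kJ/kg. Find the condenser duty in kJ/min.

Q_c = 57600 kJ/min

vapour 117→80.1 °C: -39.114 kJ/kg
condensation at 80.1 °C: -393 kJ/kg
liquid 80.1→46.1 °C: -59.16 kJ/kg
Δh = -39.114 + -393 + -59.16 = -491.27 kJ/kg
Q = ṁ·Δh = 1.955 kg/s × -491.27 kJ/kg = -960.44 kJ/s
|Q| = 960.44 kW = 57626 kJ/min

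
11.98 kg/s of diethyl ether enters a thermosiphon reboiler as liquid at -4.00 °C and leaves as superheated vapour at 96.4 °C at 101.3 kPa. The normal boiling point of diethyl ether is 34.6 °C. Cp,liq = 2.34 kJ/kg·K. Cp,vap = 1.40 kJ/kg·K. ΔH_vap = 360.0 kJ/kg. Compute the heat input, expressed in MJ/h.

liquid -4.00→34.6 °C: 90.324 kJ/kg
vaporisation at 34.6 °C: 360 kJ/kg
vapour 34.6→96.4 °C: 86.52 kJ/kg
Δh = 90.324 + 360 + 86.52 = 536.84 kJ/kg
Q = ṁ·Δh = 11.98 kg/s × 536.84 kJ/kg = 6431.4 kJ/s
|Q| = 6431.4 kW = 23153 MJ/h

Q = 23200 MJ/h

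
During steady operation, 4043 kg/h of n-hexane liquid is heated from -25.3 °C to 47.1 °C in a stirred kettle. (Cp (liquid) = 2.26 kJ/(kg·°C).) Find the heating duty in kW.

Q = ṁ·Cp·ΔT = 4043 × 2.26 × (47.1 − -25.3) = 661530 kJ/h
Converting: 661530 / 3600 s = 183.76 kW

Q = 184 kW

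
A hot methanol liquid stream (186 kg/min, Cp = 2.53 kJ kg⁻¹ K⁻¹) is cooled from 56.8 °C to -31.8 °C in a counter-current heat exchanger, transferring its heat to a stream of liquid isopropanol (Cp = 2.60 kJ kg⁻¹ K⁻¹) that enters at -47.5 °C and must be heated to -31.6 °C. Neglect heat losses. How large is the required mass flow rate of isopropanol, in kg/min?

ṁ_c = 1010 kg/min

Heat released by hot stream: Q = 186 × 2.53 × (56.8 − -31.8) = 41693 kJ/min
Energy balance on cold side (adiabatic exchanger): Q = ṁ_c·Cp_c·(T_c,out − T_c,in)
ṁ_c = 41693 / [2.60 × (-31.6 − -47.5)] = 1008.5 kg/min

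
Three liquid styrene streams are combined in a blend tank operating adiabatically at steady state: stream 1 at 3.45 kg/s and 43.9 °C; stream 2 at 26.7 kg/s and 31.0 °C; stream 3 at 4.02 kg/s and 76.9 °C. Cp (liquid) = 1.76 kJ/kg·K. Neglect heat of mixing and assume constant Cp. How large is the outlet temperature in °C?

T_out = 37.7 °C

Adiabatic, steady state ⇒ Σ ṁᵢCp,ᵢ(T_out − Tᵢ) = 0
Σ ṁᵢCp,ᵢTᵢ = 3.45×1.76×43.9 + 26.7×1.76×31.0 + 4.02×1.76×76.9 = 2267.4
Σ ṁᵢCp,ᵢ = 3.45×1.76 + 26.7×1.76 + 4.02×1.76 = 60.139
T_out = 2267.4 / 60.139 = 37.702 °C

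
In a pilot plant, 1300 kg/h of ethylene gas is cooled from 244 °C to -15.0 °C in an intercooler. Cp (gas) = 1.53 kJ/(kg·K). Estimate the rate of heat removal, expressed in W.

Q = ṁ·Cp·ΔT = 1300 × 1.53 × (-15.0 − 244) = -515150 kJ/h
Converting: 515150 / 3600 s = 143.1 kW
Cooling duty = 143100 W

Q_c = 143000 W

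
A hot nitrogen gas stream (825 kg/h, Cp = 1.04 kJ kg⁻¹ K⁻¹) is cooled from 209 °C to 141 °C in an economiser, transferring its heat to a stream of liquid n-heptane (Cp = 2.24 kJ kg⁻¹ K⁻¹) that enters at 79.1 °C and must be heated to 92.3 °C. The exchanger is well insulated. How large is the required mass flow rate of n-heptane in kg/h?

Heat released by hot stream: Q = 825 × 1.04 × (209 − 141) = 58344 kJ/h
Energy balance on cold side (adiabatic exchanger): Q = ṁ_c·Cp_c·(T_c,out − T_c,in)
ṁ_c = 58344 / [2.24 × (92.3 − 79.1)] = 1973.2 kg/h

ṁ_c = 1970 kg/h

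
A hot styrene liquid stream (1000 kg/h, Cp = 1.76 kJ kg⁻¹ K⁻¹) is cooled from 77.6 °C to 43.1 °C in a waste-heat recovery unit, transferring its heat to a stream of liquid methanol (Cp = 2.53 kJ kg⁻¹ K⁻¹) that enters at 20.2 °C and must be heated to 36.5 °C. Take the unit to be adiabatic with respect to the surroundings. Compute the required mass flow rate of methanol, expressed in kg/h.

ṁ_c = 1470 kg/h

Heat released by hot stream: Q = 1000 × 1.76 × (77.6 − 43.1) = 60720 kJ/h
Energy balance on cold side (adiabatic exchanger): Q = ṁ_c·Cp_c·(T_c,out − T_c,in)
ṁ_c = 60720 / [2.53 × (36.5 − 20.2)] = 1472.4 kg/h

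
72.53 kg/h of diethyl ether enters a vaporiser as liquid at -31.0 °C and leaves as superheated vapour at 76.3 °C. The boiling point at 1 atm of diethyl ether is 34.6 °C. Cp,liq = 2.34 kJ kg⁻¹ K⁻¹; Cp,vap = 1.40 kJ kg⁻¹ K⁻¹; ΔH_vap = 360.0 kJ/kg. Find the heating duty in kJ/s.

liquid -31.0→34.6 °C: 153.5 kJ/kg
vaporisation at 34.6 °C: 360 kJ/kg
vapour 34.6→76.3 °C: 58.38 kJ/kg
Δh = 153.5 + 360 + 58.38 = 571.88 kJ/kg
Q = ṁ·Δh = 72.53 kg/h × 571.88 kJ/kg = 41479 kJ/h
|Q| = 11.522 kW

Q = 11.5 kJ/s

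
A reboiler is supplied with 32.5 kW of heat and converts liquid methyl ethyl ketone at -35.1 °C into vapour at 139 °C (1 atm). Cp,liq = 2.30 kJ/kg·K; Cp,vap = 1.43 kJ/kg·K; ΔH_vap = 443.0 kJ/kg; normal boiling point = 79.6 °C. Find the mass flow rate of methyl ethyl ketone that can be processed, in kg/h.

ṁ = 148 kg/h

Δh = 2.30×(79.6−-35.1) + 443.0 + 1.43×(139−79.6) = 791.75 kJ/kg
Q = 32.5 kW = 32.5 kJ/s = 117000 kJ/h
ṁ = Q/Δh = 117000 / 791.75 = 147.77 kg/h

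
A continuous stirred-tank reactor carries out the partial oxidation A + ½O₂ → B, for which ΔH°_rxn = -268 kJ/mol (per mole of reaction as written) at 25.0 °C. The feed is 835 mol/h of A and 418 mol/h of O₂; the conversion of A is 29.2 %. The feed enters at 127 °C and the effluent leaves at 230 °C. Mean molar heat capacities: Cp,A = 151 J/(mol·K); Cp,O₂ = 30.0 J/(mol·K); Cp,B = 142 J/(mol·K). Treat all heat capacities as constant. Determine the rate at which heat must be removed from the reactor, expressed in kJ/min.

Extent of reaction ξ = 0.292 × 835 = 243.82 mol/h
Reaction term: ξ·ΔH°_rxn = 243.82 × -268 = -65344 kJ/h
Sensible, feed 127→25 °C: -14140 kJ/h
Outlet flows (mol/h): A 591.18, O₂ 296.09, B 243.82
Sensible, products 25→230 °C: 27219 kJ/h
Q = ΔH = -52265 kJ/h = -14.518 kW
Heat removed = 871.08 kJ/min

Q_out = 871 kJ/min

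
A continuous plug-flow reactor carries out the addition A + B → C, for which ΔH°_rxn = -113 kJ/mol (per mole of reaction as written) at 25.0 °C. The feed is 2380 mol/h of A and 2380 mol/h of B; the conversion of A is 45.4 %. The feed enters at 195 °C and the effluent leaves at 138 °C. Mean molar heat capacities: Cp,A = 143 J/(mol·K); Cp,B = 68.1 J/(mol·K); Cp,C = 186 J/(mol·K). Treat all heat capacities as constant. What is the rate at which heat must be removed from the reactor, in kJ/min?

Extent of reaction ξ = 0.454 × 2380 = 1080.5 mol/h
Reaction term: ξ·ΔH°_rxn = 1080.5 × -113 = -122100 kJ/h
Sensible, feed 195→25 °C: -85411 kJ/h
Outlet flows (mol/h): A 1299.5, B 1299.5, C 1080.5
Sensible, products 25→138 °C: 53709 kJ/h
Q = ΔH = -153800 kJ/h = -42.723 kW
Heat removed = 2563.4 kJ/min

Q_out = 2560 kJ/min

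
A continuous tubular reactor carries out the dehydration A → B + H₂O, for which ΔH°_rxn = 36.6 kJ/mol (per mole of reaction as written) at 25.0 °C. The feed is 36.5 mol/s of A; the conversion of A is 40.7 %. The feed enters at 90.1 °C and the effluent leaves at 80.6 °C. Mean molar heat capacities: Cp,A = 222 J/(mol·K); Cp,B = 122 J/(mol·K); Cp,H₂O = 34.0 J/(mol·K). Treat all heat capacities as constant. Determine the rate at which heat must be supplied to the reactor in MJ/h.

Extent of reaction ξ = 0.407 × 36.5 = 14.855 mol/s
Reaction term: ξ·ΔH°_rxn = 14.855 × 36.6 = 543.71 kJ/s
Sensible, feed 90.1→25 °C: -527.51 kJ/s
Outlet flows (mol/s): A 21.645, B 14.855, H₂O 14.855
Sensible, products 25→80.6 °C: 396.01 kJ/s
Q = ΔH = 412.22 kJ/s = 412.22 kW
Heat supplied = 1484 MJ/h

Q_in = 1480 MJ/h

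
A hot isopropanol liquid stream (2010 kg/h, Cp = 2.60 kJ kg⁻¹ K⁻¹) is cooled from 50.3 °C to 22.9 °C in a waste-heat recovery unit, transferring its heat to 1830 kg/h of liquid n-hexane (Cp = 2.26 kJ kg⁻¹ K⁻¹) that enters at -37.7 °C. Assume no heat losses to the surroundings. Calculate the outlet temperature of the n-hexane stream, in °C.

Heat released by hot stream: Q = 2010 × 2.60 × (50.3 − 22.9) = 143190 kJ/h
Energy balance on cold side (adiabatic exchanger): Q = ṁ_c·Cp_c·(T_c,out − T_c,in)
T_c,out = -37.7 + 143190/(1830 × 2.26) = -3.0773 °C

T_c,out = -3.08 °C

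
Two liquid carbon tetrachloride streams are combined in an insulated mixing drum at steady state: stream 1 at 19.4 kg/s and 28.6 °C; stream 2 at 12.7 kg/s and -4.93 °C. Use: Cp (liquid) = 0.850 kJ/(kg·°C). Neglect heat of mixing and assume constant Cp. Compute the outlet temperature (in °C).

T_out = 15.3 °C

Adiabatic, steady state ⇒ Σ ṁᵢCp,ᵢ(T_out − Tᵢ) = 0
Σ ṁᵢCp,ᵢTᵢ = 19.4×0.850×28.6 + 12.7×0.850×-4.93 = 418.39
Σ ṁᵢCp,ᵢ = 19.4×0.850 + 12.7×0.850 = 27.285
T_out = 418.39 / 27.285 = 15.334 °C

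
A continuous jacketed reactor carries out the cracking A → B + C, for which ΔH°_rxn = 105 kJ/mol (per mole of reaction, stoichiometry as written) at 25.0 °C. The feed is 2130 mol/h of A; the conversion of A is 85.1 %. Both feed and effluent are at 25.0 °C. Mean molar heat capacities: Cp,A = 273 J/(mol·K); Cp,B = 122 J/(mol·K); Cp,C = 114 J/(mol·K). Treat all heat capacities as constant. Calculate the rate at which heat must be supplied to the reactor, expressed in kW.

Extent of reaction ξ = 0.851 × 2130 = 1812.6 mol/h
Reaction term: ξ·ΔH°_rxn = 1812.6 × 105 = 190330 kJ/h
Q = ΔH = 190330 kJ/h = 52.868 kW
Heat supplied = 52.868 kW

Q_in = 52.9 kW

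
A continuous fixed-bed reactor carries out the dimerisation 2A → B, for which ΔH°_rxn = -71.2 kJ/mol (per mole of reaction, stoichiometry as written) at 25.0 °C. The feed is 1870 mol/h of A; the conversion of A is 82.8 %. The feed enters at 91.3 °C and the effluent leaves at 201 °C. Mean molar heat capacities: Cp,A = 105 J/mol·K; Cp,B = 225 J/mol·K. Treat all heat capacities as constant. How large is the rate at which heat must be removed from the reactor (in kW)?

Q_out = 8.76 kW

Extent of reaction ξ = 0.828 × 1870 / 2 = 774.18 mol/h
Reaction term: ξ·ΔH°_rxn = 774.18 × -71.2 = -55122 kJ/h
Sensible, feed 91.3→25 °C: -13018 kJ/h
Outlet flows (mol/h): A 321.64, B 774.18
Sensible, products 25→201 °C: 36601 kJ/h
Q = ΔH = -31538 kJ/h = -8.7606 kW
Heat removed = 8.7606 kW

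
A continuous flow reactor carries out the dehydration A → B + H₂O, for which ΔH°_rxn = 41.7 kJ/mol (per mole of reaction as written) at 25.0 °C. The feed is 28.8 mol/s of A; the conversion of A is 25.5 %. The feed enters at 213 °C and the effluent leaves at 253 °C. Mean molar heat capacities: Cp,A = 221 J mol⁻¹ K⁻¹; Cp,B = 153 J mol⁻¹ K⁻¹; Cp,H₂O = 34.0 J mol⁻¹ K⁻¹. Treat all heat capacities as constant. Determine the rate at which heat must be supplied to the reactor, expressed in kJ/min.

Q_in = 30200 kJ/min

Extent of reaction ξ = 0.255 × 28.8 = 7.344 mol/s
Reaction term: ξ·ΔH°_rxn = 7.344 × 41.7 = 306.24 kJ/s
Sensible, feed 213→25 °C: -1196.6 kJ/s
Outlet flows (mol/s): A 21.456, B 7.344, H₂O 7.344
Sensible, products 25→253 °C: 1394.2 kJ/s
Q = ΔH = 503.91 kJ/s = 503.91 kW
Heat supplied = 30234 kJ/min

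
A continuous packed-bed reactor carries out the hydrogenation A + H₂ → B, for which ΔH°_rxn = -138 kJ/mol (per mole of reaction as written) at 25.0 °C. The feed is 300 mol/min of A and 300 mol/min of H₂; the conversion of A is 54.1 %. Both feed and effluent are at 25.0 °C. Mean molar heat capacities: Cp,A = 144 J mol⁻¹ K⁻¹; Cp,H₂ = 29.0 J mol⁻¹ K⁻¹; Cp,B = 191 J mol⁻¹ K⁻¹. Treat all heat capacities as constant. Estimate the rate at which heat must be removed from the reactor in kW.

Extent of reaction ξ = 0.541 × 300 = 162.3 mol/min
Reaction term: ξ·ΔH°_rxn = 162.3 × -138 = -22397 kJ/min
Q = ΔH = -22397 kJ/min = -373.29 kW
Heat removed = 373.29 kW

Q_out = 373 kW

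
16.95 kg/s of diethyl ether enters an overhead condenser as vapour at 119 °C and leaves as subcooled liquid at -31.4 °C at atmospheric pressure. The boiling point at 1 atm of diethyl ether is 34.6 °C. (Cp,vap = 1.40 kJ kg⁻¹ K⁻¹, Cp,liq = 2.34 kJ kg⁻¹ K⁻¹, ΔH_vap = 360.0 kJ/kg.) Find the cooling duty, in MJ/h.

Q_c = 38600 MJ/h

vapour 119→34.6 °C: -118.16 kJ/kg
condensation at 34.6 °C: -360 kJ/kg
liquid 34.6→-31.4 °C: -154.44 kJ/kg
Δh = -118.16 + -360 + -154.44 = -632.6 kJ/kg
Q = ṁ·Δh = 16.95 kg/s × -632.6 kJ/kg = -10723 kJ/s
|Q| = 10723 kW = 38601 MJ/h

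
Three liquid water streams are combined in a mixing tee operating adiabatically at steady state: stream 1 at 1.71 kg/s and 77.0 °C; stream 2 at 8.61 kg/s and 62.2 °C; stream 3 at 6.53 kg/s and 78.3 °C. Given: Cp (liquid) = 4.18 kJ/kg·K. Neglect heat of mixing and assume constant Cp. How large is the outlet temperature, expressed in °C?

Energy balance with Q = 0: Σ ṁᵢCp,ᵢ(T_out − Tᵢ) = 0
T_out = Σ ṁᵢCp,ᵢTᵢ / Σ ṁᵢCp,ᵢ
      = 4926.2 / 70.433 = 69.941 °C

T_out = 69.9 °C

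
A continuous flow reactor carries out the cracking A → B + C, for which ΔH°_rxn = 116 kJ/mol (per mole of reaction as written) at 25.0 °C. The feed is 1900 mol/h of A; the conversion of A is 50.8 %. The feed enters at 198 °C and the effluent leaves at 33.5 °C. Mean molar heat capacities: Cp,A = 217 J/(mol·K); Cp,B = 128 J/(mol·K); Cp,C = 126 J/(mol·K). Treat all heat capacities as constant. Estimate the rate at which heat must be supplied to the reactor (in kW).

Q_in = 12.3 kW

Extent of reaction ξ = 0.508 × 1900 = 965.2 mol/h
Reaction term: ξ·ΔH°_rxn = 965.2 × 116 = 111960 kJ/h
Sensible, feed 198→25 °C: -71328 kJ/h
Outlet flows (mol/h): A 934.8, B 965.2, C 965.2
Sensible, products 25→33.5 °C: 3808.1 kJ/h
Q = ΔH = 44443 kJ/h = 12.345 kW
Heat supplied = 12.345 kW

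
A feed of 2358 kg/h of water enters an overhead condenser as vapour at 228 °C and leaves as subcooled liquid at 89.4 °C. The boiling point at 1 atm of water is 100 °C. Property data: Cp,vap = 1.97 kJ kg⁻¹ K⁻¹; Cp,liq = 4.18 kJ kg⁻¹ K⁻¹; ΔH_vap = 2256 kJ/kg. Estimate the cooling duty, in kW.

vapour 228→100 °C: -252.16 kJ/kg
condensation at 100 °C: -2256 kJ/kg
liquid 100→89.4 °C: -44.308 kJ/kg
Δh = -252.16 + -2256 + -44.308 = -2552.5 kJ/kg
Q = ṁ·Δh = 2358 kg/h × -2552.5 kJ/kg = -6.0187e+06 kJ/h
|Q| = 1671.9 kW

Q_c = 1670 kW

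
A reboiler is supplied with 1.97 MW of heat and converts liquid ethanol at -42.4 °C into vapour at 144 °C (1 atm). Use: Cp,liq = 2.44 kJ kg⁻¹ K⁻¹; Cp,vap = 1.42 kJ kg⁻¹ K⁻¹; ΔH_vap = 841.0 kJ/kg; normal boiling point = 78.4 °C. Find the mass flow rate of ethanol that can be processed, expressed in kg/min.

Δh = 2.44×(78.4−-42.4) + 841.0 + 1.42×(144−78.4) = 1228.9 kJ/kg
Q = 1.97 MW = 1970 kJ/s = 118200 kJ/min
ṁ = Q/Δh = 118200 / 1228.9 = 96.183 kg/min

ṁ = 96.2 kg/min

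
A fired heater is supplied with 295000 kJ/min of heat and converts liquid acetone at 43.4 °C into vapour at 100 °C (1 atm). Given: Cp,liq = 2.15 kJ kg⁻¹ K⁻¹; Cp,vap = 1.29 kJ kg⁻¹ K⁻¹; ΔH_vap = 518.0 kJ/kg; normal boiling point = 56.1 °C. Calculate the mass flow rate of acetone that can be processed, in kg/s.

Δh = 2.15×(56.1−43.4) + 518.0 + 1.29×(100−56.1) = 601.94 kJ/kg
Q = 295000 kJ/min = 4916.7 kJ/s = 4916.7 kJ/s
ṁ = Q/Δh = 4916.7 / 601.94 = 8.1681 kg/s

ṁ = 8.17 kg/s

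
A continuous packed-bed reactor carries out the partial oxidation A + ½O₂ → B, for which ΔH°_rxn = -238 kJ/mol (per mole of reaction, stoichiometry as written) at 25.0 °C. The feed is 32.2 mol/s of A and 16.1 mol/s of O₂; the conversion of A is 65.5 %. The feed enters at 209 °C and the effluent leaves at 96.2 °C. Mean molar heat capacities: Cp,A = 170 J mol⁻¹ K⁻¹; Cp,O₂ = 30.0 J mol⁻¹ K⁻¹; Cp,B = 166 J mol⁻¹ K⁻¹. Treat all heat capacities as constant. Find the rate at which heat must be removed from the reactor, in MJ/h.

Q_out = 20600 MJ/h

Extent of reaction ξ = 0.655 × 32.2 = 21.091 mol/s
Reaction term: ξ·ΔH°_rxn = 21.091 × -238 = -5019.7 kJ/s
Sensible, feed 209→25 °C: -1096.1 kJ/s
Outlet flows (mol/s): A 11.109, O₂ 5.5545, B 21.091
Sensible, products 25→96.2 °C: 395.61 kJ/s
Q = ΔH = -5720.1 kJ/s = -5720.1 kW
Heat removed = 20593 MJ/h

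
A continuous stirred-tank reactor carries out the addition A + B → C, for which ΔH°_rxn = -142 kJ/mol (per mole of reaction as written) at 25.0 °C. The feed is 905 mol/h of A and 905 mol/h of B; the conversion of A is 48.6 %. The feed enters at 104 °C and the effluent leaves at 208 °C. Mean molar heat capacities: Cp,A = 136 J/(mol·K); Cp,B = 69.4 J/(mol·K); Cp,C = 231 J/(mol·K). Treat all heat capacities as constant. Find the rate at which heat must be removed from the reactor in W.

Q_out = 11400 W

Extent of reaction ξ = 0.486 × 905 = 439.83 mol/h
Reaction term: ξ·ΔH°_rxn = 439.83 × -142 = -62456 kJ/h
Sensible, feed 104→25 °C: -14685 kJ/h
Outlet flows (mol/h): A 465.17, B 465.17, C 439.83
Sensible, products 25→208 °C: 36078 kJ/h
Q = ΔH = -41063 kJ/h = -11.406 kW
Heat removed = 11406 W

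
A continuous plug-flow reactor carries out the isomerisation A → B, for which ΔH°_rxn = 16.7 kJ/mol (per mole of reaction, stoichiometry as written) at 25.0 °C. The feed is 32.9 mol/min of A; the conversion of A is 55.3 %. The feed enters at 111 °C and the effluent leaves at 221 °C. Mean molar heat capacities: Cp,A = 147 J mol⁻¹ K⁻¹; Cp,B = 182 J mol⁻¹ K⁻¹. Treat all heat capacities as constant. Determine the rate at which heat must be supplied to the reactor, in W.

Q_in = 16000 W

Extent of reaction ξ = 0.553 × 32.9 = 18.194 mol/min
Reaction term: ξ·ΔH°_rxn = 18.194 × 16.7 = 303.83 kJ/min
Sensible, feed 111→25 °C: -415.92 kJ/min
Outlet flows (mol/min): A 14.706, B 18.194
Sensible, products 25→221 °C: 1072.7 kJ/min
Q = ΔH = 960.64 kJ/min = 16.011 kW
Heat supplied = 16011 W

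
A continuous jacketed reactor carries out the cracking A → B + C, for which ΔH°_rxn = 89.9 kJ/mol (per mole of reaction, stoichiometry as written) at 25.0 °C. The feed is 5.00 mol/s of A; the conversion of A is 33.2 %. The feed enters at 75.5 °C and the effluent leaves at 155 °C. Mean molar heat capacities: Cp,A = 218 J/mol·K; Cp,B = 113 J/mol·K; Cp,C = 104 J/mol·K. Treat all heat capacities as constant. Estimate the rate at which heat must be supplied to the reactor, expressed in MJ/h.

Extent of reaction ξ = 0.332 × 5.00 = 1.66 mol/s
Reaction term: ξ·ΔH°_rxn = 1.66 × 89.9 = 149.23 kJ/s
Sensible, feed 75.5→25 °C: -55.045 kJ/s
Outlet flows (mol/s): A 3.34, B 1.66, C 1.66
Sensible, products 25→155 °C: 141.48 kJ/s
Q = ΔH = 235.67 kJ/s = 235.67 kW
Heat supplied = 848.42 MJ/h

Q_in = 848 MJ/h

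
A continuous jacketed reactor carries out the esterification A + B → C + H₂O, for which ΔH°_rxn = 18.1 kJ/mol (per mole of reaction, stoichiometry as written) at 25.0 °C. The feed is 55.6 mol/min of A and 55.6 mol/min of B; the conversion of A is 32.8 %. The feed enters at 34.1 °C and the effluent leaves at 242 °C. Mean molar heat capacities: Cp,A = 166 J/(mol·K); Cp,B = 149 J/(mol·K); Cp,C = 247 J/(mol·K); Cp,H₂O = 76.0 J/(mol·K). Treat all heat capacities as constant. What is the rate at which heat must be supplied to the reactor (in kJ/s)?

Q_in = 66.7 kJ/s

Extent of reaction ξ = 0.328 × 55.6 = 18.237 mol/min
Reaction term: ξ·ΔH°_rxn = 18.237 × 18.1 = 330.09 kJ/min
Sensible, feed 34.1→25 °C: -159.38 kJ/min
Outlet flows (mol/min): A 37.363, B 37.363, C 18.237, H₂O 18.237
Sensible, products 25→242 °C: 3832.2 kJ/min
Q = ΔH = 4002.9 kJ/min = 66.715 kW
Heat supplied = 66.715 kJ/s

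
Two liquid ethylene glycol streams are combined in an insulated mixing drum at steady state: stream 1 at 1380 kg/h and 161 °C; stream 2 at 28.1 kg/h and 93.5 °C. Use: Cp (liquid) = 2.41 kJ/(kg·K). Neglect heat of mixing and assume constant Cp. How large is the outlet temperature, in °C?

T_out = 160 °C

No heat crosses the boundary, so H_out = H_in.
T_out = Σ ṁᵢCp,ᵢTᵢ / Σ ṁᵢCp,ᵢ
      = 541790 / 3393.5 = 159.65 °C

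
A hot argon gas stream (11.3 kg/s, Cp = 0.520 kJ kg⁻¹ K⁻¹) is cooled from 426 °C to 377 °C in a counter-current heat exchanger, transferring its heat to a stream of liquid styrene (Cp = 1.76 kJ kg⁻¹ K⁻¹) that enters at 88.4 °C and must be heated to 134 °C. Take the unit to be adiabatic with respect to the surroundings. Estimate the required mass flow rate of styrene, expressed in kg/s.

ṁ_c = 3.59 kg/s

Heat released by hot stream: Q = 11.3 × 0.520 × (426 − 377) = 287.92 kJ/s
Energy balance on cold side (adiabatic exchanger): Q = ṁ_c·Cp_c·(T_c,out − T_c,in)
ṁ_c = 287.92 / [1.76 × (134 − 88.4)] = 3.5876 kg/s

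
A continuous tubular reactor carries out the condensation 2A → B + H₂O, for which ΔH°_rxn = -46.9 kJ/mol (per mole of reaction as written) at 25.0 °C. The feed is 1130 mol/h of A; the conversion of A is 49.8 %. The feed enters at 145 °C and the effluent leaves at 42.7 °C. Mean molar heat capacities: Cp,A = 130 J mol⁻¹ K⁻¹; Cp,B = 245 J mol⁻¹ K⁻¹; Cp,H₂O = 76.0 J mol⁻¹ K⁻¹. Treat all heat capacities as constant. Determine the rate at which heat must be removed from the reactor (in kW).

Extent of reaction ξ = 0.498 × 1130 / 2 = 281.37 mol/h
Reaction term: ξ·ΔH°_rxn = 281.37 × -46.9 = -13196 kJ/h
Sensible, feed 145→25 °C: -17628 kJ/h
Outlet flows (mol/h): A 567.26, B 281.37, H₂O 281.37
Sensible, products 25→42.7 °C: 2903.9 kJ/h
Q = ΔH = -27920 kJ/h = -7.7556 kW
Heat removed = 7.7556 kW

Q_out = 7.76 kW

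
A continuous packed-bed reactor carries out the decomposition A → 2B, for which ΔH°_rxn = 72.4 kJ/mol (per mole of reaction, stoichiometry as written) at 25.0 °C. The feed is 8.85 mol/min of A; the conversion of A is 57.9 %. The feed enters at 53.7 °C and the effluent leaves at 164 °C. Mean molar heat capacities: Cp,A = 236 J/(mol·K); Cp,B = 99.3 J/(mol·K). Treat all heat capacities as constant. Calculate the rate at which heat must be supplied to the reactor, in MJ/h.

Q_in = 34.5 MJ/h

Extent of reaction ξ = 0.579 × 8.85 = 5.1241 mol/min
Reaction term: ξ·ΔH°_rxn = 5.1241 × 72.4 = 370.99 kJ/min
Sensible, feed 53.7→25 °C: -59.943 kJ/min
Outlet flows (mol/min): A 3.7259, B 10.248
Sensible, products 25→164 °C: 263.68 kJ/min
Q = ΔH = 574.72 kJ/min = 9.5787 kW
Heat supplied = 34.483 MJ/h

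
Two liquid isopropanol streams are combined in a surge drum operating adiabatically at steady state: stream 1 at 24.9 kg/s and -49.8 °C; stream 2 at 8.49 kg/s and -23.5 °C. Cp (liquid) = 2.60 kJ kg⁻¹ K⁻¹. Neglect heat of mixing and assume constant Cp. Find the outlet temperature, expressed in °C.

Energy balance with Q = 0: Σ ṁᵢCp,ᵢ(T_out − Tᵢ) = 0
T_out = Σ ṁᵢCp,ᵢTᵢ / Σ ṁᵢCp,ᵢ
      = -3742.8 / 86.814 = -43.113 °C

T_out = -43.1 °C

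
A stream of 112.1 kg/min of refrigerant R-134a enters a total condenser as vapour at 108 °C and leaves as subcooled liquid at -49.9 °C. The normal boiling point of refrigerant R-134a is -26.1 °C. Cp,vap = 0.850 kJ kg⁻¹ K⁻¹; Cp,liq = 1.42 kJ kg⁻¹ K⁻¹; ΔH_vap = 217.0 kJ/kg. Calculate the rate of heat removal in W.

vapour 108→-26.1 °C: -113.98 kJ/kg
condensation at -26.1 °C: -217 kJ/kg
liquid -26.1→-49.9 °C: -33.796 kJ/kg
Δh = -113.98 + -217 + -33.796 = -364.78 kJ/kg
Q = ṁ·Δh = 112.1 kg/min × -364.78 kJ/kg = -40892 kJ/min
|Q| = 681.53 kW = 681530 W

Q_c = 682000 W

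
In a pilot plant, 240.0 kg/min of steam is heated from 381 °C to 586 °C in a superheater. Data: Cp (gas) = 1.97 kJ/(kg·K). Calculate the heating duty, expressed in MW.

Q = 1.62 MW

Q = ṁ·Cp·ΔT = 240.0 × 1.97 × (586 − 381) = 96924 kJ/min
Converting: 96924 / 60 s = 1615.4 kW
Heating duty = 1.6154 MW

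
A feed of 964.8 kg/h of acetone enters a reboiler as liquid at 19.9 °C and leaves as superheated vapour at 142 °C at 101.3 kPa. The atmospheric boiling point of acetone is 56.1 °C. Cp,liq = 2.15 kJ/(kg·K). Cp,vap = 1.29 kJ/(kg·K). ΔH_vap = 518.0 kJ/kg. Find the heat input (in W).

Q = 189000 W

liquid 19.9→56.1 °C: 77.83 kJ/kg
vaporisation at 56.1 °C: 518 kJ/kg
vapour 56.1→142 °C: 110.81 kJ/kg
Δh = 77.83 + 518 + 110.81 = 706.64 kJ/kg
Q = ṁ·Δh = 964.8 kg/h × 706.64 kJ/kg = 681770 kJ/h
|Q| = 189.38 kW = 189380 W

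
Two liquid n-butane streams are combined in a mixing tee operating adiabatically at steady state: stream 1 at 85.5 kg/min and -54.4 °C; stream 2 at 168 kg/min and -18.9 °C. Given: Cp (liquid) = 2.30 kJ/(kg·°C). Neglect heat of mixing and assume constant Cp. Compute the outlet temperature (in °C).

T_out = -30.9 °C

Energy balance with Q = 0: Σ ṁᵢCp,ᵢ(T_out − Tᵢ) = 0
T_out = Σ ṁᵢCp,ᵢTᵢ / Σ ṁᵢCp,ᵢ
      = -18001 / 583.05 = -30.873 °C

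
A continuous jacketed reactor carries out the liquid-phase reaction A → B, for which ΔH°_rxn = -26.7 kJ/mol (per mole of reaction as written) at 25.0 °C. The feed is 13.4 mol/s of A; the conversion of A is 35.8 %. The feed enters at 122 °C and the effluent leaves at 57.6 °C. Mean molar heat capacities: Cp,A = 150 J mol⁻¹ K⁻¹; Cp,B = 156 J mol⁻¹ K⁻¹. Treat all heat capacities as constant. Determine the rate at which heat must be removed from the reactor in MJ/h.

Q_out = 924 MJ/h

Extent of reaction ξ = 0.358 × 13.4 = 4.7972 mol/s
Reaction term: ξ·ΔH°_rxn = 4.7972 × -26.7 = -128.09 kJ/s
Sensible, feed 122→25 °C: -194.97 kJ/s
Outlet flows (mol/s): A 8.6028, B 4.7972
Sensible, products 25→57.6 °C: 66.464 kJ/s
Q = ΔH = -256.59 kJ/s = -256.59 kW
Heat removed = 923.73 MJ/h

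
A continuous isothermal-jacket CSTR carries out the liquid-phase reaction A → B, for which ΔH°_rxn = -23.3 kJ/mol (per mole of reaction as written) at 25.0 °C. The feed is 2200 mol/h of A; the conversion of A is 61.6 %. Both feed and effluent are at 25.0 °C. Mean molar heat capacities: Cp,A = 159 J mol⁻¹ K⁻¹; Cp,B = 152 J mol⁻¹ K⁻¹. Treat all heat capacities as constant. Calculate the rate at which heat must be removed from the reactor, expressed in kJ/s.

Q_out = 8.77 kJ/s

Extent of reaction ξ = 0.616 × 2200 = 1355.2 mol/h
Reaction term: ξ·ΔH°_rxn = 1355.2 × -23.3 = -31576 kJ/h
Q = ΔH = -31576 kJ/h = -8.7712 kW
Heat removed = 8.7712 kJ/s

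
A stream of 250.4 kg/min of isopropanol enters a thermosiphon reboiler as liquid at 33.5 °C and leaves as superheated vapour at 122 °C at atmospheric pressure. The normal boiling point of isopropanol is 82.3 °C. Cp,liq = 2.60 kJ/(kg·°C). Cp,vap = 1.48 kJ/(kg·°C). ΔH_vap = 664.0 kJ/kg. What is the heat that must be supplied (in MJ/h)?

Q = 12800 MJ/h

liquid 33.5→82.3 °C: 126.88 kJ/kg
vaporisation at 82.3 °C: 664 kJ/kg
vapour 82.3→122 °C: 58.756 kJ/kg
Δh = 126.88 + 664 + 58.756 = 849.64 kJ/kg
Q = ṁ·Δh = 250.4 kg/min × 849.64 kJ/kg = 212750 kJ/min
|Q| = 3545.8 kW = 12765 MJ/h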